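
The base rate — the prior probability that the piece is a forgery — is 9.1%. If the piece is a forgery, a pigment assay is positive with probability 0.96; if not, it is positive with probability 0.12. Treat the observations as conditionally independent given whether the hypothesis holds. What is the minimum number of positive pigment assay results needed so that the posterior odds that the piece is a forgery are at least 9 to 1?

3

Prior odds: 0.091 ÷ 0.909 = 91/909.
Likelihood ratio of a positive = 0.96/0.12 = 8.
Target odds = 9.
Need (91/909) × 8ⁿ ≥ 9, i.e. 8ⁿ ≥ 8181/91.
8² = 64 falls short of 8181/91 but 8³ = 512 reaches it, so n = 3.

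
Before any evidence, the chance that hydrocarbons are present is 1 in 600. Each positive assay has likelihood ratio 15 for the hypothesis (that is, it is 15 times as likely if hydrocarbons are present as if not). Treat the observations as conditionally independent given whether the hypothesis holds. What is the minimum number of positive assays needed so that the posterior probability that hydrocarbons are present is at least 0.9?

4

Prior odds = (1/600)/(599/600) = 1/599.
Likelihood ratio per positive assay = 15.
Target posterior odds = 0.9/0.1 = 9.
Require 15ⁿ ≥ 9 ÷ (1/599) = 5391.
15³ = 3375 falls short of 5391 but 15⁴ = 50625 reaches it, so n = 4.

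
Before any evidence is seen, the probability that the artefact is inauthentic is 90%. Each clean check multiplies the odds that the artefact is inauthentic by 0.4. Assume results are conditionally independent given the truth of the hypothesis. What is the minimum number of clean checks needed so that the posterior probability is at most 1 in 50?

7

Prior odds: 0.9 ÷ 0.1 = 9.
Likelihood ratio per clean check = 0.4.
Target odds: 0.02 ÷ 0.98 = 1/49.
Require 0.4ⁿ ≤ 1/49 ÷ 9 = 1/441.
0.4⁶ = 64/15625 is still above 1/441 but 0.4⁷ = 128/78125 is at or below it, so n = 7.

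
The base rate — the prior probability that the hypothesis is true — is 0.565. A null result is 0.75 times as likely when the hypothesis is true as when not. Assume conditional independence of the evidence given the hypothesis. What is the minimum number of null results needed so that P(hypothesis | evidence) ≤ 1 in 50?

Prior odds: 0.565 ÷ 0.435 = 113/87.
Likelihood ratio per null result = 0.75.
Target odds: 0.02 ÷ 0.98 = 1/49.
Need (113/87) × 0.75ⁿ ≤ 1/49, i.e. 0.75ⁿ ≤ 87/5537.
0.75¹⁴ = 4782969/268435456 is still above 87/5537 but 0.75¹⁵ ≈0.0133635 is at or below it, so n = 15.

15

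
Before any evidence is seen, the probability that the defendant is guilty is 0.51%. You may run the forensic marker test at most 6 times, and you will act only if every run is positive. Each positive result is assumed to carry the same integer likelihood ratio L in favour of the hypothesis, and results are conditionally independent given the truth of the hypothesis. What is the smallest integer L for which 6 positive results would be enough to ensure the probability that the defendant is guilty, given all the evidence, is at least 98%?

5

Prior odds = 0.0051/0.9949 = 51/9949.
Target odds = 0.98/0.02 = 49.
Need L⁶ ≥ 49 ÷ (51/9949) = 487501/51.
4⁶ = 4096 < 487501/51 ≤ 15625 = 5⁶, so L = 5.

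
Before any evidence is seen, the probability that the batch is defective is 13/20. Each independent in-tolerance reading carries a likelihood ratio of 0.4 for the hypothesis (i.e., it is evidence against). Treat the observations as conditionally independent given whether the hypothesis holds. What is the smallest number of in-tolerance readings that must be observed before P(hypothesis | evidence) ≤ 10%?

4

Prior odds = 0.65/0.35 = 13/7.
Likelihood ratio per in-tolerance reading = 0.4.
Target posterior odds = 0.1/0.9 = 1/9.
Need (13/7) × 0.4ⁿ ≤ 1/9, i.e. 0.4ⁿ ≤ 7/117.
0.4³ = 0.064 is still above 7/117 but 0.4⁴ = 0.0256 is at or below it, so n = 4.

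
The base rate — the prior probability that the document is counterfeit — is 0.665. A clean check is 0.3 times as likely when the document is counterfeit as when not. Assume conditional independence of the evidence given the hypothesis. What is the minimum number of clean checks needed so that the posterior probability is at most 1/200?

5

Prior odds: 0.665 ÷ 0.335 = 133/67.
Likelihood ratio per clean check = 0.3.
Target odds: 0.005 ÷ 0.995 = 1/199.
Require 0.3ⁿ ≤ 1/199 ÷ (133/67) = 67/26467.
0.3⁴ = 0.0081 is still above 67/26467 but 0.3⁵ = 243/100000 is at or below it, so n = 5.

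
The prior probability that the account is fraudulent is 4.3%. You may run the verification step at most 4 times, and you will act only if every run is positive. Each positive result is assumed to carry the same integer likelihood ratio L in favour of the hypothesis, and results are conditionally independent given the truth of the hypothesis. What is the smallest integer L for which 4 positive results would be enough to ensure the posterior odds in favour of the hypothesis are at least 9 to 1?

Prior odds = 0.043/0.957 = 43/957.
Target odds = 9.
Need L⁴ ≥ 9 ÷ (43/957) = 8613/43.
3⁴ = 81 < 8613/43 ≤ 256 = 4⁴, so L = 4.

4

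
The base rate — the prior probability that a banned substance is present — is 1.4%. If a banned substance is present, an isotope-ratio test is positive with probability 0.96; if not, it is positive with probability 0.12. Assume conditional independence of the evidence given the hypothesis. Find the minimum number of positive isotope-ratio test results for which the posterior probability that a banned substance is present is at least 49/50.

4

Prior odds = 0.014/0.986 = 7/493.
Likelihood ratio of a positive = 0.96/0.12 = 8.
Target posterior odds = 0.98/0.02 = 49.
Need (7/493) × 8ⁿ ≥ 49, i.e. 8ⁿ ≥ 3451.
8³ = 512 falls short of 3451 but 8⁴ = 4096 reaches it, so n = 4.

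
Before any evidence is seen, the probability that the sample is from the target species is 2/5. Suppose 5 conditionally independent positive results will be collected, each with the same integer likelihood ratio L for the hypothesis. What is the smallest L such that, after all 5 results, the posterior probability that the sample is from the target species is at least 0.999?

Prior odds = 0.4/0.6 = 2/3.
Target odds = 0.999/0.001 = 999.
Need L⁵ ≥ 999 ÷ (2/3) = 1498.5.
4⁵ = 1024 < 1498.5 ≤ 3125 = 5⁵, so L = 5.

5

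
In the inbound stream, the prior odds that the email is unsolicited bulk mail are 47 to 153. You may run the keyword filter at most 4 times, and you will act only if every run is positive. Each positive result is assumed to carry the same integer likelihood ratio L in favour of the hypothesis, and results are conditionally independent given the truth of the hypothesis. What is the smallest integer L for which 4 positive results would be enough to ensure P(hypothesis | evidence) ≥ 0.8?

Prior odds = 47/153.
Target odds = 0.8/0.2 = 4.
Need L⁴ ≥ 4 ÷ (47/153) = 612/47.
1⁴ = 1 < 612/47 ≤ 16 = 2⁴, so L = 2.

2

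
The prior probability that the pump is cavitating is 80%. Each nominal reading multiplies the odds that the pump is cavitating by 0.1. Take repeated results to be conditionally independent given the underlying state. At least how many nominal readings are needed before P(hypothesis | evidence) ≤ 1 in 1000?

Prior odds: 0.8 ÷ 0.2 = 4.
Likelihood ratio per nominal reading = 0.1.
Target posterior odds = 0.001/0.999 = 1/999.
Require 0.1ⁿ ≤ 1/999 ÷ 4 = 1/3996.
0.1³ = 0.001 is still above 1/3996 but 0.1⁴ = 0.0001 is at or below it, so n = 4.

4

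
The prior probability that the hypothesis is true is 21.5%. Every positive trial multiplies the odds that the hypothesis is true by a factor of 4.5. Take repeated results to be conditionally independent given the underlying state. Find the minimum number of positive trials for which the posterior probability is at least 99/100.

Prior odds: 0.215 ÷ 0.785 = 43/157.
Likelihood ratio per positive trial = 4.5.
Target odds: 0.99 ÷ 0.01 = 99.
Need (43/157) × 4.5ⁿ ≥ 99, i.e. 4.5ⁿ ≥ 15543/43.
4.5³ = 91.125 falls short of 15543/43 but 4.5⁴ = 410.0625 reaches it, so n = 4.

4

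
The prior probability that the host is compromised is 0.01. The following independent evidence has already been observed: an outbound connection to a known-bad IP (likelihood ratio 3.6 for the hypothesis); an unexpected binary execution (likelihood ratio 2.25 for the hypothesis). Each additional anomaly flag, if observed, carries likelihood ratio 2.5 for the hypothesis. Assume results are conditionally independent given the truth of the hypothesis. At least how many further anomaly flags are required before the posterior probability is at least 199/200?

9

Prior odds = 0.01/0.99 = 1/99.
Combined Bayes factor of the evidence already in hand = 3.6 × 2.25 = 8.1.
Odds after that evidence = (1/99) × 8.1 = 9/110.
Target odds = 0.995/0.005 = 199.
Need 2.5ⁿ ≥ 199 ÷ (9/110) = 21890/9.
2.5⁸ = 390625/256 falls short of 21890/9 but 2.5⁹ = 1953125/512 reaches it, so n = 9.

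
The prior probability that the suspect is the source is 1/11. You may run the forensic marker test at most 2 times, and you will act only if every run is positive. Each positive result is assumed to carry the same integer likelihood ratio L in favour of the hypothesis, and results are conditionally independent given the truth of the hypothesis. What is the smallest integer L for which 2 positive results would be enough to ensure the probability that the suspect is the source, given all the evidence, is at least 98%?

Prior odds = (1/11)/(10/11) = 0.1.
Target odds = 0.98/0.02 = 49.
Need L² ≥ 49 ÷ 0.1 = 490.
22² = 484 < 490 ≤ 529 = 23², so L = 23.

23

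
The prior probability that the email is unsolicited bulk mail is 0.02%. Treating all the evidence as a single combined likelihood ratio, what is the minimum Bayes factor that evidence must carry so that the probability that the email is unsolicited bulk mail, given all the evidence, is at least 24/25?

119976

Prior odds = 0.0002/0.9998 = 1/4999.
Target odds = 0.96/0.04 = 24.
Required Bayes factor = 24 ÷ (1/4999) = 119976.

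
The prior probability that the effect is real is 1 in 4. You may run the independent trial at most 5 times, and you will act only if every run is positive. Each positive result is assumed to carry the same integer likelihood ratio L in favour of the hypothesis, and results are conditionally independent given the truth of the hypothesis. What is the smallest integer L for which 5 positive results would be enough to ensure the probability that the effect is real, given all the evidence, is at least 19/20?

3

Prior odds = 0.25/0.75 = 1/3.
Target odds = 0.95/0.05 = 19.
Need L⁵ ≥ 19 ÷ (1/3) = 57.
2⁵ = 32 < 57 ≤ 243 = 3⁵, so L = 3.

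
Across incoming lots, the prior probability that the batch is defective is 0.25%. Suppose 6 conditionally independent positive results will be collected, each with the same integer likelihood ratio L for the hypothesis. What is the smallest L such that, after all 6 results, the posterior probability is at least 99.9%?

9

Prior odds = 0.0025/0.9975 = 1/399.
Target odds = 0.999/0.001 = 999.
Need L⁶ ≥ 999 ÷ (1/399) = 398601.
8⁶ = 262144 < 398601 ≤ 531441 = 9⁶, so L = 9.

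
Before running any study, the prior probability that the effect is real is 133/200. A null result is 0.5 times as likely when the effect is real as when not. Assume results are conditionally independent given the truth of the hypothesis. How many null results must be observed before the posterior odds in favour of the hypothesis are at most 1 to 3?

3

Prior odds = 0.665/0.335 = 133/67.
Likelihood ratio per null result = 0.5.
Target odds = 1/3.
Require 0.5ⁿ ≤ 1/3 ÷ (133/67) = 67/399.
0.5² = 0.25 is still above 67/399 but 0.5³ = 0.125 is at or below it, so n = 3.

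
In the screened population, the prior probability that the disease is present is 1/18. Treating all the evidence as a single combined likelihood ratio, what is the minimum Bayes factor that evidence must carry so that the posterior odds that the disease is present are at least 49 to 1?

833

Prior odds = (1/18)/(17/18) = 1/17.
Target odds = 49.
Required Bayes factor = 49 ÷ (1/17) = 833.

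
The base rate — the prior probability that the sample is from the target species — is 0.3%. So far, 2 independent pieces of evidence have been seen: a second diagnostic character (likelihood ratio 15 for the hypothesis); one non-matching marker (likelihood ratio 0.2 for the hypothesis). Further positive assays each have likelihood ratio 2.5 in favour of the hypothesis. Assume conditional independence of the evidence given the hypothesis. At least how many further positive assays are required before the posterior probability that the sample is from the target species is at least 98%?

Prior odds = 0.003/0.997 = 3/997.
Combined Bayes factor of the evidence already in hand = 15 × 0.2 = 3.
Odds after that evidence = (3/997) × 3 = 9/997.
Target odds = 0.98/0.02 = 49.
Need 2.5ⁿ ≥ 49 ÷ (9/997) = 48853/9.
2.5⁹ = 1953125/512 falls short of 48853/9 but 2.5¹⁰ = 9765625/1024 reaches it, so n = 10.

10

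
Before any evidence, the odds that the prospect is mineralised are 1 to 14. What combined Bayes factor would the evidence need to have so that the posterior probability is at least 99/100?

1386

Prior odds = 1/14.
Target odds = 0.99/0.01 = 99.
Required Bayes factor = 99 ÷ (1/14) = 1386.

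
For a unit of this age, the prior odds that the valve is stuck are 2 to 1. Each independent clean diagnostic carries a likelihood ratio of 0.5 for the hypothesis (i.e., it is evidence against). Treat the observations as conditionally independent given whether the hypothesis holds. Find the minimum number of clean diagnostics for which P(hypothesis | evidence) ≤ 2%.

7

Prior odds = 2.
Likelihood ratio per clean diagnostic = 0.5.
Target odds: 0.02 ÷ 0.98 = 1/49.
Require 0.5ⁿ ≤ 1/49 ÷ 2 = 1/98.
0.5⁶ = 0.015625 is still above 1/98 but 0.5⁷ = 0.0078125 is at or below it, so n = 7.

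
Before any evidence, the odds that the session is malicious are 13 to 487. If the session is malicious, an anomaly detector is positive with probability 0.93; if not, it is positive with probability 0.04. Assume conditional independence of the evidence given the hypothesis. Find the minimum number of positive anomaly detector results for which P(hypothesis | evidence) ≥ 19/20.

3

Prior odds = 13/487.
Likelihood ratio of a positive = 0.93/0.04 = 23.25.
Target posterior odds = 0.95/0.05 = 19.
Require 23.25ⁿ ≥ 19 ÷ (13/487) = 9253/13.
23.25² = 540.5625 falls short of 9253/13 but 23.25³ = 804357/64 reaches it, so n = 3.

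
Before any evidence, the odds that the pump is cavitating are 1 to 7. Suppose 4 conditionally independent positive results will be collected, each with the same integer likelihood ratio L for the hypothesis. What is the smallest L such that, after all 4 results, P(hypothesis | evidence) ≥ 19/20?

Prior odds = 1/7.
Target odds = 0.95/0.05 = 19.
Need L⁴ ≥ 19 ÷ (1/7) = 133.
3⁴ = 81 < 133 ≤ 256 = 4⁴, so L = 4.

4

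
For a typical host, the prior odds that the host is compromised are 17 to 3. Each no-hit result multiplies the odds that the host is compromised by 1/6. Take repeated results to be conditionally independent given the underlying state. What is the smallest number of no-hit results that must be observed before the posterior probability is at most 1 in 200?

4

Prior odds = 17/3.
Likelihood ratio per no-hit result = 1/6.
Target odds: 0.005 ÷ 0.995 = 1/199.
Need (17/3) × (1/6)ⁿ ≤ 1/199, i.e. (1/6)ⁿ ≤ 3/3383.
(1/6)³ = 1/216 is still above 3/3383 but (1/6)⁴ = 1/1296 is at or below it, so n = 4.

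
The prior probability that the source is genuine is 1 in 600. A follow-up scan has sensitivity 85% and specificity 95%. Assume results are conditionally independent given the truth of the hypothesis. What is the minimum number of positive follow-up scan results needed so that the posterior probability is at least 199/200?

Prior odds = (1/600)/(599/600) = 1/599.
False-positive rate = 1 − 0.95 = 0.05; likelihood ratio of a positive = 0.85/0.05 = 17.
Target posterior odds = 0.995/0.005 = 199.
Require 17ⁿ ≥ 199 ÷ (1/599) = 119201.
17⁴ = 83521 falls short of 119201 but 17⁵ = 1419857 reaches it, so n = 5.

5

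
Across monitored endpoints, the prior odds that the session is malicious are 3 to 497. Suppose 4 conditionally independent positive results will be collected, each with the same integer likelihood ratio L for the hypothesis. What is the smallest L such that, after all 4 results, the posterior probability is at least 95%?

Prior odds = 3/497.
Target odds = 0.95/0.05 = 19.
Need L⁴ ≥ 19 ÷ (3/497) = 9443/3.
7⁴ = 2401 < 9443/3 ≤ 4096 = 8⁴, so L = 8.

8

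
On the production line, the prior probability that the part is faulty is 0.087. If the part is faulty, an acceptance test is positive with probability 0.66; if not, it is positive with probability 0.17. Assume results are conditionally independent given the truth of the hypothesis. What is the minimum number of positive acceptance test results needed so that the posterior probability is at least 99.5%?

6

Prior odds = 0.087/0.913 = 87/913.
Likelihood ratio of a positive = 0.66/0.17 = 66/17.
Target odds: 0.995 ÷ 0.005 = 199.
Require (66/17)ⁿ ≥ 199 ÷ (87/913) = 181687/87.
(66/17)⁵ ≈882.013 falls short of 181687/87 but (66/17)⁶ ≈3424.29 reaches it, so n = 6.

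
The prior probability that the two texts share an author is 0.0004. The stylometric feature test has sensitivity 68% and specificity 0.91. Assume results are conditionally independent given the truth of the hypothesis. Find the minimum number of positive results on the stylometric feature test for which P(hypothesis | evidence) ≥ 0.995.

Prior odds: 0.0004 ÷ 0.9996 = 1/2499.
False-positive rate = 1 − 0.91 = 0.09; likelihood ratio of a positive = 0.68/0.09 = 68/9.
Target posterior odds = 0.995/0.005 = 199.
Need (1/2499) × (68/9)ⁿ ≥ 199, i.e. (68/9)ⁿ ≥ 497301.
(68/9)⁶ ≈186037 falls short of 497301 but (68/9)⁷ ≈1.40561e+06 reaches it, so n = 7.

7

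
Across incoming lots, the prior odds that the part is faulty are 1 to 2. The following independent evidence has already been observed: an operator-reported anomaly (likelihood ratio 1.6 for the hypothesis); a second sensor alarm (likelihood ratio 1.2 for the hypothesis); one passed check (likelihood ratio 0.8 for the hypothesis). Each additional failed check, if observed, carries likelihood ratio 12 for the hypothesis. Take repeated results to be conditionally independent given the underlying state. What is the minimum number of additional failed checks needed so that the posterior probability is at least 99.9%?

Prior odds = 0.5.
Combined Bayes factor of the evidence already in hand = 1.6 × 1.2 × 0.8 = 1.536.
Odds after that evidence = 0.5 × 1.536 = 0.768.
Target odds = 0.999/0.001 = 999.
Need 12ⁿ ≥ 999 ÷ 0.768 = 1300.78125.
12² = 144 falls short of 1300.78125 but 12³ = 1728 reaches it, so n = 3.

3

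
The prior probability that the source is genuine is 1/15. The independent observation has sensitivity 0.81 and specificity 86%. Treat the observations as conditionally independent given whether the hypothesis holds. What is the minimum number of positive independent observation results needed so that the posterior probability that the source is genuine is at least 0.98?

Prior odds = (1/15)/(14/15) = 1/14.
False-positive rate = 1 − 0.86 = 0.14; likelihood ratio of a positive = 0.81/0.14 = 81/14.
Target posterior odds = 0.98/0.02 = 49.
Need (1/14) × (81/14)ⁿ ≥ 49, i.e. (81/14)ⁿ ≥ 686.
(81/14)³ = 531441/2744 falls short of 686 but (81/14)⁴ = 43046721/38416 reaches it, so n = 4.

4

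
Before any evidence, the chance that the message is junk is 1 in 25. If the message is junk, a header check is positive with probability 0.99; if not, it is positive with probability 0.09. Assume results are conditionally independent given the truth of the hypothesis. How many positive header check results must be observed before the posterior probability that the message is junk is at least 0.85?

Prior odds: 0.04 ÷ 0.96 = 1/24.
Likelihood ratio of a positive = 0.99/0.09 = 11.
Target odds: 0.85 ÷ 0.15 = 17/3.
Need (1/24) × 11ⁿ ≥ 17/3, i.e. 11ⁿ ≥ 136.
11² = 121 falls short of 136 but 11³ = 1331 reaches it, so n = 3.

3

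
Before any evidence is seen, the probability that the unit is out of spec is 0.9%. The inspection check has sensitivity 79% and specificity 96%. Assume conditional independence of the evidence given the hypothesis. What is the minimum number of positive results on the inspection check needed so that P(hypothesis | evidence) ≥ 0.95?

Prior odds = 0.009/0.991 = 9/991.
False-positive rate = 1 − 0.96 = 0.04; likelihood ratio of a positive = 0.79/0.04 = 19.75.
Target posterior odds = 0.95/0.05 = 19.
Need (9/991) × 19.75ⁿ ≥ 19, i.e. 19.75ⁿ ≥ 18829/9.
19.75² = 390.0625 falls short of 18829/9 but 19.75³ = 7703.734375 reaches it, so n = 3.

3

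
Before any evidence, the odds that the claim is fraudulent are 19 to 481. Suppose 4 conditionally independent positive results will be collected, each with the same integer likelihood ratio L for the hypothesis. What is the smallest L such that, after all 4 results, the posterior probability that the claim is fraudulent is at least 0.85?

4

Prior odds = 19/481.
Target odds = 0.85/0.15 = 17/3.
Need L⁴ ≥ 17/3 ÷ (19/481) = 8177/57.
3⁴ = 81 < 8177/57 ≤ 256 = 4⁴, so L = 4.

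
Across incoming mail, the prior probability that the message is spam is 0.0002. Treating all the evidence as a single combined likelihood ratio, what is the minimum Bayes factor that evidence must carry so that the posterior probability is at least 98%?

244951

Prior odds = 0.0002/0.9998 = 1/4999.
Target odds = 0.98/0.02 = 49.
Required Bayes factor = 49 ÷ (1/4999) = 244951.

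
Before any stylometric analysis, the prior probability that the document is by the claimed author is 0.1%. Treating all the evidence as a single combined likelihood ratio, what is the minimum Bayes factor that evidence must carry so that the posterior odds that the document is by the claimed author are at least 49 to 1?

Prior odds = 0.001/0.999 = 1/999.
Target odds = 49.
Required Bayes factor = 49 ÷ (1/999) = 48951.

48951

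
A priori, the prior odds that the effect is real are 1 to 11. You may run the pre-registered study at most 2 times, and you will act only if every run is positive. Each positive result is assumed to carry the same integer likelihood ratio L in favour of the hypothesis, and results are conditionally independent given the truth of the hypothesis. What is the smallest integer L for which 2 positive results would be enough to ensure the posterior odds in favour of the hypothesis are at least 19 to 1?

15

Prior odds = 1/11.
Target odds = 19.
Need L² ≥ 19 ÷ (1/11) = 209.
14² = 196 < 209 ≤ 225 = 15², so L = 15.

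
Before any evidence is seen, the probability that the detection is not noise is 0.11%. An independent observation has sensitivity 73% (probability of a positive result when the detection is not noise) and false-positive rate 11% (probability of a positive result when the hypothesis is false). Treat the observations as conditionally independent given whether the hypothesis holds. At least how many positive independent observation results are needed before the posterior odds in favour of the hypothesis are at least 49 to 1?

Prior odds: 0.0011 ÷ 0.9989 = 11/9989.
Likelihood ratio of a positive result = 0.73/0.11 = 73/11.
Target odds = 49.
Require (73/11)ⁿ ≥ 49 ÷ (11/9989) = 489461/11.
(73/11)⁵ ≈12872.1 falls short of 489461/11 but (73/11)⁶ ≈85424.2 reaches it, so n = 6.

6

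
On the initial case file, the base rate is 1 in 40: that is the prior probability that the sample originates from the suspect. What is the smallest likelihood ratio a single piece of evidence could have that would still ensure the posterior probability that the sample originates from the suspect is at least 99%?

Prior odds = 0.025/0.975 = 1/39.
Target odds = 0.99/0.01 = 99.
Required Bayes factor = 99 ÷ (1/39) = 3861.

3861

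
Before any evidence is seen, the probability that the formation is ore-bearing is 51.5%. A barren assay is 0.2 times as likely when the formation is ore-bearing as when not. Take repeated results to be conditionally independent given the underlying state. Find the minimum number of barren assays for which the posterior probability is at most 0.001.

Prior odds = 0.515/0.485 = 103/97.
Likelihood ratio per barren assay = 0.2.
Target posterior odds = 0.001/0.999 = 1/999.
Require 0.2ⁿ ≤ 1/999 ÷ (103/97) = 97/102897.
0.2⁴ = 0.0016 is still above 97/102897 but 0.2⁵ = 0.00032 is at or below it, so n = 5.

5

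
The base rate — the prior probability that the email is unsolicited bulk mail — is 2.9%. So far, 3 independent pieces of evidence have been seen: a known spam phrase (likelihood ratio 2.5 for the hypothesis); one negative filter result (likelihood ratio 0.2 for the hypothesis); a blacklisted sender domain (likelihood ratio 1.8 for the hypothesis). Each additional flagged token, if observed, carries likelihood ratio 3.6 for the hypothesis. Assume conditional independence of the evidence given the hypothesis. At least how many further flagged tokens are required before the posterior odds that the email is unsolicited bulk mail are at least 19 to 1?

Prior odds = 0.029/0.971 = 29/971.
Combined Bayes factor of the evidence already in hand = 2.5 × 0.2 × 1.8 = 0.9.
Odds after that evidence = (29/971) × 0.9 = 261/9710.
Target odds = 19.
Need 3.6ⁿ ≥ 19 ÷ (261/9710) = 184490/261.
3.6⁵ = 604.66176 falls short of 184490/261 but 3.6⁶ = 34012224/15625 reaches it, so n = 6.

6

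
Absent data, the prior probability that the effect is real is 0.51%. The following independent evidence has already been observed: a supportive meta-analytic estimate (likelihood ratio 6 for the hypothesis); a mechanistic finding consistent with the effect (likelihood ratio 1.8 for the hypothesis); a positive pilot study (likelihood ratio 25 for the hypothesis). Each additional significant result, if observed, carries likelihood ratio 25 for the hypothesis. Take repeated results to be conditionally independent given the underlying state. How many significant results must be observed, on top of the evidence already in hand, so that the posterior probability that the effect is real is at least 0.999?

Prior odds = 0.0051/0.9949 = 51/9949.
Combined Bayes factor of the evidence already in hand = 6 × 1.8 × 25 = 270.
Odds after that evidence = (51/9949) × 270 = 13770/9949.
Target odds = 0.999/0.001 = 999.
Need 25ⁿ ≥ 999 ÷ (13770/9949) = 368113/510.
25² = 625 falls short of 368113/510 but 25³ = 15625 reaches it, so n = 3.

3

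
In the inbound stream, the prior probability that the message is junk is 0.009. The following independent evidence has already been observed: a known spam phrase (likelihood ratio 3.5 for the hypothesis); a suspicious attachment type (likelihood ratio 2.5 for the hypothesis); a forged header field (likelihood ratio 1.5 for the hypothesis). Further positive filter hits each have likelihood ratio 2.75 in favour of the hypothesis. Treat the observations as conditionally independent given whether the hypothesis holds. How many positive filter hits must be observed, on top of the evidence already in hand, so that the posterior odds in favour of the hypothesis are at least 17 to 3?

Prior odds = 0.009/0.991 = 9/991.
Combined Bayes factor of the evidence already in hand = 3.5 × 2.5 × 1.5 = 13.125.
Odds after that evidence = (9/991) × 13.125 = 945/7928.
Target odds = 17/3.
Need 2.75ⁿ ≥ 17/3 ÷ (945/7928) = 134776/2835.
2.75³ = 20.796875 falls short of 134776/2835 but 2.75⁴ = 57.19140625 reaches it, so n = 4.

4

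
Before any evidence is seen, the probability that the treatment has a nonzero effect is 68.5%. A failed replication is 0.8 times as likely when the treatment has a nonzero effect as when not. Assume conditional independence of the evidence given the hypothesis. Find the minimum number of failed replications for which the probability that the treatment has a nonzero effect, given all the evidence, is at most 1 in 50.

21

Prior odds: 0.685 ÷ 0.315 = 137/63.
Likelihood ratio per failed replication = 0.8.
Target posterior odds = 0.02/0.98 = 1/49.
Require 0.8ⁿ ≤ 1/49 ÷ (137/63) = 9/959.
0.8²⁰ ≈0.0115292 is still above 9/959 but 0.8²¹ ≈0.00922337 is at or below it, so n = 21.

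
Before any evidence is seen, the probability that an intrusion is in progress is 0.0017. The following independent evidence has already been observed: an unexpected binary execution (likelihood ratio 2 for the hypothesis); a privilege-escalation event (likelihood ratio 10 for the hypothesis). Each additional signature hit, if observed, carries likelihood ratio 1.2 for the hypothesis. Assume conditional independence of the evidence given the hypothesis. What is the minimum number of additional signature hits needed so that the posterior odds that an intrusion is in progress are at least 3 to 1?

Prior odds = 0.0017/0.9983 = 17/9983.
Combined Bayes factor of the evidence already in hand = 2 × 10 = 20.
Odds after that evidence = (17/9983) × 20 = 340/9983.
Target odds = 3.
Need 1.2ⁿ ≥ 3 ÷ (340/9983) = 29949/340.
1.2²⁴ ≈79.4968 falls short of 29949/340 but 1.2²⁵ ≈95.3962 reaches it, so n = 25.

25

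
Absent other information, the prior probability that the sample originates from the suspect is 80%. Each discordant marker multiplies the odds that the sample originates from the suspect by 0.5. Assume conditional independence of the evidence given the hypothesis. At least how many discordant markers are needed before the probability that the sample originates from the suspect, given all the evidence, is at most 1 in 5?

4

Prior odds: 0.8 ÷ 0.2 = 4.
Likelihood ratio per discordant marker = 0.5.
Target odds: 0.2 ÷ 0.8 = 0.25.
Need 4 × 0.5ⁿ ≤ 0.25, i.e. 0.5ⁿ ≤ 0.0625.
0.5³ = 0.125 is still above 0.0625 but 0.5⁴ = 0.0625 is at or below it, so n = 4.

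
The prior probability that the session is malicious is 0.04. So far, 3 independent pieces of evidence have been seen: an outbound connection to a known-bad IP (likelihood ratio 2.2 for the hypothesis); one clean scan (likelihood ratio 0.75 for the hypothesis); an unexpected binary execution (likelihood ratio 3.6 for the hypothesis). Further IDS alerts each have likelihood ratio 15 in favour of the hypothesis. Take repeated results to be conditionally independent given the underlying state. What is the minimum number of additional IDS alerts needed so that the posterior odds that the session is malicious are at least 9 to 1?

2

Prior odds = 0.04/0.96 = 1/24.
Combined Bayes factor of the evidence already in hand = 2.2 × 0.75 × 3.6 = 5.94.
Odds after that evidence = (1/24) × 5.94 = 0.2475.
Target odds = 9.
Need 15ⁿ ≥ 9 ÷ 0.2475 = 400/11.
15¹ = 15 falls short of 400/11 but 15² = 225 reaches it, so n = 2.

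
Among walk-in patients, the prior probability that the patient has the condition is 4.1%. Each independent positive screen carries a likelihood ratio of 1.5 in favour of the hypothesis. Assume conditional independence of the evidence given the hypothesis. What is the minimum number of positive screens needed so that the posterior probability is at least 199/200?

21

Prior odds: 0.041 ÷ 0.959 = 41/959.
Likelihood ratio per positive screen = 1.5.
Target posterior odds = 0.995/0.005 = 199.
Need (41/959) × 1.5ⁿ ≥ 199, i.e. 1.5ⁿ ≥ 190841/41.
1.5²⁰ ≈3325.26 falls short of 190841/41 but 1.5²¹ ≈4987.89 reaches it, so n = 21.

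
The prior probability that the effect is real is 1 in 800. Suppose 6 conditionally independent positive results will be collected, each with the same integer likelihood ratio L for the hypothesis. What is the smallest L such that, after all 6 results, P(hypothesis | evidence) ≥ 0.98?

Prior odds = 0.00125/0.99875 = 1/799.
Target odds = 0.98/0.02 = 49.
Need L⁶ ≥ 49 ÷ (1/799) = 39151.
5⁶ = 15625 < 39151 ≤ 46656 = 6⁶, so L = 6.

6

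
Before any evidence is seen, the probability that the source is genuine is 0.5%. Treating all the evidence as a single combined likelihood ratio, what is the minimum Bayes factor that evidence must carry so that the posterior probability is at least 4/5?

796

Prior odds = 0.005/0.995 = 1/199.
Target odds = 0.8/0.2 = 4.
Required Bayes factor = 4 ÷ (1/199) = 796.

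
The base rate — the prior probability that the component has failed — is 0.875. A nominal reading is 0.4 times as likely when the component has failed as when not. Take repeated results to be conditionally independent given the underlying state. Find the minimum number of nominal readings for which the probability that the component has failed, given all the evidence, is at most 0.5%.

Prior odds = 0.875/0.125 = 7.
Likelihood ratio per nominal reading = 0.4.
Target odds: 0.005 ÷ 0.995 = 1/199.
Need 7 × 0.4ⁿ ≤ 1/199, i.e. 0.4ⁿ ≤ 1/1393.
0.4⁷ = 128/78125 is still above 1/1393 but 0.4⁸ = 256/390625 is at or below it, so n = 8.

8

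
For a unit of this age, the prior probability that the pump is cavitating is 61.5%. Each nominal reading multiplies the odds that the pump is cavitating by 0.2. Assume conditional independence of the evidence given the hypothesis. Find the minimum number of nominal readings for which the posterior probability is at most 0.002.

5

Prior odds = 0.615/0.385 = 123/77.
Likelihood ratio per nominal reading = 0.2.
Target odds: 0.002 ÷ 0.998 = 1/499.
Need (123/77) × 0.2ⁿ ≤ 1/499, i.e. 0.2ⁿ ≤ 77/61377.
0.2⁴ = 0.0016 is still above 77/61377 but 0.2⁵ = 0.00032 is at or below it, so n = 5.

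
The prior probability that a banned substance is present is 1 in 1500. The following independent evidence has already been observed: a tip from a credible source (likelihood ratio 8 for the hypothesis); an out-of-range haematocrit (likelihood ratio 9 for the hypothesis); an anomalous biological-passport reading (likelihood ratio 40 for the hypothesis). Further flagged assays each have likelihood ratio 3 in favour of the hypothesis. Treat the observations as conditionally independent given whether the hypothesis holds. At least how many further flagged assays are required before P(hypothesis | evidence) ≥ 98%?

Prior odds = (1/1500)/(1499/1500) = 1/1499.
Combined Bayes factor of the evidence already in hand = 8 × 9 × 40 = 2880.
Odds after that evidence = (1/1499) × 2880 = 2880/1499.
Target odds = 0.98/0.02 = 49.
Need 3ⁿ ≥ 49 ÷ (2880/1499) = 73451/2880.
3² = 9 falls short of 73451/2880 but 3³ = 27 reaches it, so n = 3.

3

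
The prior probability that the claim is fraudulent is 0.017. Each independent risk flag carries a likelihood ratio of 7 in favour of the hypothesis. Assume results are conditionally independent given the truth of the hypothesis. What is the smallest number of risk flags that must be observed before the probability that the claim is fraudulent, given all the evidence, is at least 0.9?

Prior odds: 0.017 ÷ 0.983 = 17/983.
Likelihood ratio per risk flag = 7.
Target odds: 0.9 ÷ 0.1 = 9.
Need (17/983) × 7ⁿ ≥ 9, i.e. 7ⁿ ≥ 8847/17.
7³ = 343 falls short of 8847/17 but 7⁴ = 2401 reaches it, so n = 4.

4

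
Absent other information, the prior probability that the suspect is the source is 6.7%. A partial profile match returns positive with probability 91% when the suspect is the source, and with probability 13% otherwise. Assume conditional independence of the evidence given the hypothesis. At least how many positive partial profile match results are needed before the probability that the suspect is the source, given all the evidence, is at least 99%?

Prior odds = 0.067/0.933 = 67/933.
Likelihood ratio of a positive result = 0.91/0.13 = 7.
Target odds: 0.99 ÷ 0.01 = 99.
Need (67/933) × 7ⁿ ≥ 99, i.e. 7ⁿ ≥ 92367/67.
7³ = 343 falls short of 92367/67 but 7⁴ = 2401 reaches it, so n = 4.

4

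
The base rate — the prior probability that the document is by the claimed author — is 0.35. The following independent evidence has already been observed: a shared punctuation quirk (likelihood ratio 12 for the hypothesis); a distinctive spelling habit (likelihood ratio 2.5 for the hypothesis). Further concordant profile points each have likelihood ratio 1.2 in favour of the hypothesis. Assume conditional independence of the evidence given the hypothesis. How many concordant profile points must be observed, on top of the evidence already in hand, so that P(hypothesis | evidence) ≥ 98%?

Prior odds = 0.35/0.65 = 7/13.
Combined Bayes factor of the evidence already in hand = 12 × 2.5 = 30.
Odds after that evidence = (7/13) × 30 = 210/13.
Target odds = 0.98/0.02 = 49.
Need 1.2ⁿ ≥ 49 ÷ (210/13) = 91/30.
1.2⁶ = 46656/15625 falls short of 91/30 but 1.2⁷ = 279936/78125 reaches it, so n = 7.

7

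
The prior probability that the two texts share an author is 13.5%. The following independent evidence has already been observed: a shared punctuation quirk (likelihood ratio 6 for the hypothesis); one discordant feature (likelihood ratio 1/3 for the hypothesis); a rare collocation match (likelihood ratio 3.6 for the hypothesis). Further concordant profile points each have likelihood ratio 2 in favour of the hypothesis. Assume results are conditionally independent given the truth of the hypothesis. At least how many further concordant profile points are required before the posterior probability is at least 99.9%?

10

Prior odds = 0.135/0.865 = 27/173.
Combined Bayes factor of the evidence already in hand = 6 × (1/3) × 3.6 = 7.2.
Odds after that evidence = (27/173) × 7.2 = 972/865.
Target odds = 0.999/0.001 = 999.
Need 2ⁿ ≥ 999 ÷ (972/865) = 32005/36.
2⁹ = 512 falls short of 32005/36 but 2¹⁰ = 1024 reaches it, so n = 10.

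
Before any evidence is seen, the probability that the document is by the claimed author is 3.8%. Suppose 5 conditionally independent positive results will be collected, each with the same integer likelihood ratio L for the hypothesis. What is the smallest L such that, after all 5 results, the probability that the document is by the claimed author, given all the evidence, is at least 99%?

5

Prior odds = 0.038/0.962 = 19/481.
Target odds = 0.99/0.01 = 99.
Need L⁵ ≥ 99 ÷ (19/481) = 47619/19.
4⁵ = 1024 < 47619/19 ≤ 3125 = 5⁵, so L = 5.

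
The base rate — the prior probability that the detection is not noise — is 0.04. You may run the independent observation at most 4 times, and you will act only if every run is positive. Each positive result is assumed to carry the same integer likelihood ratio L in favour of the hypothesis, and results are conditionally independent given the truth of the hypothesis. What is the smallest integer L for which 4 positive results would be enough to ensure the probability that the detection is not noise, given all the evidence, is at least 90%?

4

Prior odds = 0.04/0.96 = 1/24.
Target odds = 0.9/0.1 = 9.
Need L⁴ ≥ 9 ÷ (1/24) = 216.
3⁴ = 81 < 216 ≤ 256 = 4⁴, so L = 4.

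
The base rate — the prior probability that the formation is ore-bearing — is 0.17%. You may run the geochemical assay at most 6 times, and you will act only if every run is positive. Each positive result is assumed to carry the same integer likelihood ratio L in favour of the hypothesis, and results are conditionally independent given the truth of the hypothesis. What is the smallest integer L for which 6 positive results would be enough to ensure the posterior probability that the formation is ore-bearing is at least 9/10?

5

Prior odds = 0.0017/0.9983 = 17/9983.
Target odds = 0.9/0.1 = 9.
Need L⁶ ≥ 9 ÷ (17/9983) = 89847/17.
4⁶ = 4096 < 89847/17 ≤ 15625 = 5⁶, so L = 5.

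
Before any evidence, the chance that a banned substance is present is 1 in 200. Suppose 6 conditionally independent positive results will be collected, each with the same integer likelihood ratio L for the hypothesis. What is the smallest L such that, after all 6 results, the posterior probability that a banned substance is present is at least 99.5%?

6

Prior odds = 0.005/0.995 = 1/199.
Target odds = 0.995/0.005 = 199.
Need L⁶ ≥ 199 ÷ (1/199) = 39601.
5⁶ = 15625 < 39601 ≤ 46656 = 6⁶, so L = 6.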